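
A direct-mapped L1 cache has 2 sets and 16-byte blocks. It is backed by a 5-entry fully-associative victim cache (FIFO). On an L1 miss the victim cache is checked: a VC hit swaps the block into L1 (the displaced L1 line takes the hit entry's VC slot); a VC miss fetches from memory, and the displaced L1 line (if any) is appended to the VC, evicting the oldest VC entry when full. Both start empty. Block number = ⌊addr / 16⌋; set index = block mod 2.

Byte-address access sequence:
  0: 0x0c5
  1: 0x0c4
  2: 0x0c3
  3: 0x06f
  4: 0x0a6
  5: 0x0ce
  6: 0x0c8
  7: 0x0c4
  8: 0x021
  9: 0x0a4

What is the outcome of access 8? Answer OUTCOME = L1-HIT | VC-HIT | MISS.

OUTCOME = MISS

  [0] addr=0xc5 blk=12 s=0: MISS | VC []
  [1] addr=0xc4 blk=12 s=0: L1-HIT | VC []
  [2] addr=0xc3 blk=12 s=0: L1-HIT | VC []
  [3] addr=0x6f blk=6 s=0: MISS | VC [12]
  [4] addr=0xa6 blk=10 s=0: MISS | VC [12, 6]
  [5] addr=0xce blk=12 s=0: VC-HIT | VC [10, 6]
  [6] addr=0xc8 blk=12 s=0: L1-HIT | VC [10, 6]
  [7] addr=0xc4 blk=12 s=0: L1-HIT | VC [10, 6]
  [8] addr=0x21 blk=2 s=0: MISS | VC [10, 6, 12]
  [9] addr=0xa4 blk=10 s=0: VC-HIT | VC [2, 6, 12]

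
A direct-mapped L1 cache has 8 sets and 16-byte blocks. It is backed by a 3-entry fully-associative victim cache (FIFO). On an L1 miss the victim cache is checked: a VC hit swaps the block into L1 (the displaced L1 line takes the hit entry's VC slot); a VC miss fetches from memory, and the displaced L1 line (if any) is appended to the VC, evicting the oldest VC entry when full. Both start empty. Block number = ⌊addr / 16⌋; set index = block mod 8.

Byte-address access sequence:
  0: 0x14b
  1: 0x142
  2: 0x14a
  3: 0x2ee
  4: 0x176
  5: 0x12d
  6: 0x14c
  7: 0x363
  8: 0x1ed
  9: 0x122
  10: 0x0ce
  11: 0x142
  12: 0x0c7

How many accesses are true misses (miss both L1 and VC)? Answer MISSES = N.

#0 0x14b→b20/s4 MISS; vc=[]
#1 0x142→b20/s4 L1-HIT; vc=[]
#2 0x14a→b20/s4 L1-HIT; vc=[]
#3 0x2ee→b46/s6 MISS; vc=[]
#4 0x176→b23/s7 MISS; vc=[]
#5 0x12d→b18/s2 MISS; vc=[]
#6 0x14c→b20/s4 L1-HIT; vc=[]
#7 0x363→b54/s6 MISS; vc=[46]
#8 0x1ed→b30/s6 MISS; vc=[46,54]
#9 0x122→b18/s2 L1-HIT; vc=[46,54]
#10 0xce→b12/s4 MISS; vc=[46,54,20]
#11 0x142→b20/s4 VC-HIT; vc=[46,54,12]
#12 0xc7→b12/s4 VC-HIT; vc=[46,54,20]

MISSES = 7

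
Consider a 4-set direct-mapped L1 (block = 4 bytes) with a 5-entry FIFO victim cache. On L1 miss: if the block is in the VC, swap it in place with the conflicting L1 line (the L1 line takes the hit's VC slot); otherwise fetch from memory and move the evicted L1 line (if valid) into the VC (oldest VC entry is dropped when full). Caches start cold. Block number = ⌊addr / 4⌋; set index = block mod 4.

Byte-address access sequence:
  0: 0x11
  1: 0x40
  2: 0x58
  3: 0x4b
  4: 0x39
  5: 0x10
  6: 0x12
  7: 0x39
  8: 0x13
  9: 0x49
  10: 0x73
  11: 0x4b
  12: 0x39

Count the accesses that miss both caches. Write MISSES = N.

MISSES = 6

0: 0x11 (blk 4, set 0) → MISS  vc=[]
1: 0x40 (blk 16, set 0) → MISS  vc=[4]
2: 0x58 (blk 22, set 2) → MISS  vc=[4]
3: 0x4b (blk 18, set 2) → MISS  vc=[4, 22]
4: 0x39 (blk 14, set 2) → MISS  vc=[4, 22, 18]
5: 0x10 (blk 4, set 0) → VC-HIT  vc=[16, 22, 18]
6: 0x12 (blk 4, set 0) → L1-HIT  vc=[16, 22, 18]
7: 0x39 (blk 14, set 2) → L1-HIT  vc=[16, 22, 18]
8: 0x13 (blk 4, set 0) → L1-HIT  vc=[16, 22, 18]
9: 0x49 (blk 18, set 2) → VC-HIT  vc=[16, 22, 14]
10: 0x73 (blk 28, set 0) → MISS  vc=[16, 22, 14, 4]
11: 0x4b (blk 18, set 2) → L1-HIT  vc=[16, 22, 14, 4]
12: 0x39 (blk 14, set 2) → VC-HIT  vc=[16, 22, 18, 4]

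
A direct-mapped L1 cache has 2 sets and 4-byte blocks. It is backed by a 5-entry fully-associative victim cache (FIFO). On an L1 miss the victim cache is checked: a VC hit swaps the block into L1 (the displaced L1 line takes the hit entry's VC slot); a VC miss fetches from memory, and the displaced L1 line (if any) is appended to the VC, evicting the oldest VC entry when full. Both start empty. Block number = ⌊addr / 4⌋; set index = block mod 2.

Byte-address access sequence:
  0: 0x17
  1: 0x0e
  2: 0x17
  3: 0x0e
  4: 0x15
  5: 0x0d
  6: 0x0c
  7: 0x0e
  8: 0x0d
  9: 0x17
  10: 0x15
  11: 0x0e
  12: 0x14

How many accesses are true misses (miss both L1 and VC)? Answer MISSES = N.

  [0] addr=0x17 blk=5 s=1: MISS | VC []
  [1] addr=0xe blk=3 s=1: MISS | VC [5]
  [2] addr=0x17 blk=5 s=1: VC-HIT | VC [3]
  [3] addr=0xe blk=3 s=1: VC-HIT | VC [5]
  [4] addr=0x15 blk=5 s=1: VC-HIT | VC [3]
  [5] addr=0xd blk=3 s=1: VC-HIT | VC [5]
  [6] addr=0xc blk=3 s=1: L1-HIT | VC [5]
  [7] addr=0xe blk=3 s=1: L1-HIT | VC [5]
  [8] addr=0xd blk=3 s=1: L1-HIT | VC [5]
  [9] addr=0x17 blk=5 s=1: VC-HIT | VC [3]
  [10] addr=0x15 blk=5 s=1: L1-HIT | VC [3]
  [11] addr=0xe blk=3 s=1: VC-HIT | VC [5]
  [12] addr=0x14 blk=5 s=1: VC-HIT | VC [3]

MISSES = 2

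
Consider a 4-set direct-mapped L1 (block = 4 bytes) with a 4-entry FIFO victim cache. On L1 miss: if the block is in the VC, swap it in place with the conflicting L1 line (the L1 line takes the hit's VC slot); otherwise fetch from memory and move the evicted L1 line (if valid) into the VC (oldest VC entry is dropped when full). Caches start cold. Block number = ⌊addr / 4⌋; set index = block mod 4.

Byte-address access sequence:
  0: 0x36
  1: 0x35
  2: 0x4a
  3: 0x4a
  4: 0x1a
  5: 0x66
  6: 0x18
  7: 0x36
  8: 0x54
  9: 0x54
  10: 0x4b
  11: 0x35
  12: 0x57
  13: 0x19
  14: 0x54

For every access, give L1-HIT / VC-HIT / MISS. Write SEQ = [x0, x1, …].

SEQ = [MISS, L1-HIT, MISS, L1-HIT, MISS, MISS, L1-HIT, VC-HIT, MISS, L1-HIT, VC-HIT, VC-HIT, VC-HIT, VC-HIT, L1-HIT]

  [0] addr=0x36 blk=13 s=1: MISS | VC []
  [1] addr=0x35 blk=13 s=1: L1-HIT | VC []
  [2] addr=0x4a blk=18 s=2: MISS | VC []
  [3] addr=0x4a blk=18 s=2: L1-HIT | VC []
  [4] addr=0x1a blk=6 s=2: MISS | VC [18]
  [5] addr=0x66 blk=25 s=1: MISS | VC [18, 13]
  [6] addr=0x18 blk=6 s=2: L1-HIT | VC [18, 13]
  [7] addr=0x36 blk=13 s=1: VC-HIT | VC [18, 25]
  [8] addr=0x54 blk=21 s=1: MISS | VC [18, 25, 13]
  [9] addr=0x54 blk=21 s=1: L1-HIT | VC [18, 25, 13]
  [10] addr=0x4b blk=18 s=2: VC-HIT | VC [6, 25, 13]
  [11] addr=0x35 blk=13 s=1: VC-HIT | VC [6, 25, 21]
  [12] addr=0x57 blk=21 s=1: VC-HIT | VC [6, 25, 13]
  [13] addr=0x19 blk=6 s=2: VC-HIT | VC [18, 25, 13]
  [14] addr=0x54 blk=21 s=1: L1-HIT | VC [18, 25, 13]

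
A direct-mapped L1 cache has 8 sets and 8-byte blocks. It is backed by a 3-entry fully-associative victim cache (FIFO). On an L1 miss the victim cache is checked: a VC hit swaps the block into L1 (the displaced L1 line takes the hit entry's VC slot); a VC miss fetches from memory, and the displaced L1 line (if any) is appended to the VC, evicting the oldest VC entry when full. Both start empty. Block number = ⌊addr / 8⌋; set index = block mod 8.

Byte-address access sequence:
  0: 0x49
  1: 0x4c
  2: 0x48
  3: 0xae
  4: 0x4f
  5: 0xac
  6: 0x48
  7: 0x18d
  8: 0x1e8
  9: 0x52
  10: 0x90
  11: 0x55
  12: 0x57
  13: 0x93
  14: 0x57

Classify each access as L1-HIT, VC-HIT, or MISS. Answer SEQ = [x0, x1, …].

SEQ = [MISS, L1-HIT, L1-HIT, MISS, L1-HIT, L1-HIT, L1-HIT, MISS, MISS, MISS, MISS, VC-HIT, L1-HIT, VC-HIT, VC-HIT]

  [0] addr=0x49 blk=9 s=1: MISS | VC []
  [1] addr=0x4c blk=9 s=1: L1-HIT | VC []
  [2] addr=0x48 blk=9 s=1: L1-HIT | VC []
  [3] addr=0xae blk=21 s=5: MISS | VC []
  [4] addr=0x4f blk=9 s=1: L1-HIT | VC []
  [5] addr=0xac blk=21 s=5: L1-HIT | VC []
  [6] addr=0x48 blk=9 s=1: L1-HIT | VC []
  [7] addr=0x18d blk=49 s=1: MISS | VC [9]
  [8] addr=0x1e8 blk=61 s=5: MISS | VC [9, 21]
  [9] addr=0x52 blk=10 s=2: MISS | VC [9, 21]
  [10] addr=0x90 blk=18 s=2: MISS | VC [9, 21, 10]
  [11] addr=0x55 blk=10 s=2: VC-HIT | VC [9, 21, 18]
  [12] addr=0x57 blk=10 s=2: L1-HIT | VC [9, 21, 18]
  [13] addr=0x93 blk=18 s=2: VC-HIT | VC [9, 21, 10]
  [14] addr=0x57 blk=10 s=2: VC-HIT | VC [9, 21, 18]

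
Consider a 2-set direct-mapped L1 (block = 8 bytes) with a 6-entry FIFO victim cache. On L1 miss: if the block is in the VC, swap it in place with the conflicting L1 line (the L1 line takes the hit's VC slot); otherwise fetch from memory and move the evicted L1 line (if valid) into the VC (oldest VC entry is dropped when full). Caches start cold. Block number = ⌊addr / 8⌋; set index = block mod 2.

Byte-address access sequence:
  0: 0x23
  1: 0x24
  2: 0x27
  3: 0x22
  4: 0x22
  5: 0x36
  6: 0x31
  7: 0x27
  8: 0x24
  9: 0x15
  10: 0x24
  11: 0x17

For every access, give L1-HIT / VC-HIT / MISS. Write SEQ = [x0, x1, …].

0: 0x23 (blk 4, set 0) → MISS  vc=[]
1: 0x24 (blk 4, set 0) → L1-HIT  vc=[]
2: 0x27 (blk 4, set 0) → L1-HIT  vc=[]
3: 0x22 (blk 4, set 0) → L1-HIT  vc=[]
4: 0x22 (blk 4, set 0) → L1-HIT  vc=[]
5: 0x36 (blk 6, set 0) → MISS  vc=[4]
6: 0x31 (blk 6, set 0) → L1-HIT  vc=[4]
7: 0x27 (blk 4, set 0) → VC-HIT  vc=[6]
8: 0x24 (blk 4, set 0) → L1-HIT  vc=[6]
9: 0x15 (blk 2, set 0) → MISS  vc=[6, 4]
10: 0x24 (blk 4, set 0) → VC-HIT  vc=[6, 2]
11: 0x17 (blk 2, set 0) → VC-HIT  vc=[6, 4]

SEQ = [MISS, L1-HIT, L1-HIT, L1-HIT, L1-HIT, MISS, L1-HIT, VC-HIT, L1-HIT, MISS, VC-HIT, VC-HIT]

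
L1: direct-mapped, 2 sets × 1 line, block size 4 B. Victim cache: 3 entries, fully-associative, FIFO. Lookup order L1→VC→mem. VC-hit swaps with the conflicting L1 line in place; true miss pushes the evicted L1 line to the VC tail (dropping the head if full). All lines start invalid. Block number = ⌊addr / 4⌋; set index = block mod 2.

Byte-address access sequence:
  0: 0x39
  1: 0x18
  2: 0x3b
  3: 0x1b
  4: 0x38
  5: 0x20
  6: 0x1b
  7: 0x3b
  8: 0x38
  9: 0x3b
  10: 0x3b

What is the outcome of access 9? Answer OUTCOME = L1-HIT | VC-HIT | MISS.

OUTCOME = L1-HIT

#0 0x39→b14/s0 MISS; vc=[]
#1 0x18→b6/s0 MISS; vc=[14]
#2 0x3b→b14/s0 VC-HIT; vc=[6]
#3 0x1b→b6/s0 VC-HIT; vc=[14]
#4 0x38→b14/s0 VC-HIT; vc=[6]
#5 0x20→b8/s0 MISS; vc=[6,14]
#6 0x1b→b6/s0 VC-HIT; vc=[8,14]
#7 0x3b→b14/s0 VC-HIT; vc=[8,6]
#8 0x38→b14/s0 L1-HIT; vc=[8,6]
#9 0x3b→b14/s0 L1-HIT; vc=[8,6]
#10 0x3b→b14/s0 L1-HIT; vc=[8,6]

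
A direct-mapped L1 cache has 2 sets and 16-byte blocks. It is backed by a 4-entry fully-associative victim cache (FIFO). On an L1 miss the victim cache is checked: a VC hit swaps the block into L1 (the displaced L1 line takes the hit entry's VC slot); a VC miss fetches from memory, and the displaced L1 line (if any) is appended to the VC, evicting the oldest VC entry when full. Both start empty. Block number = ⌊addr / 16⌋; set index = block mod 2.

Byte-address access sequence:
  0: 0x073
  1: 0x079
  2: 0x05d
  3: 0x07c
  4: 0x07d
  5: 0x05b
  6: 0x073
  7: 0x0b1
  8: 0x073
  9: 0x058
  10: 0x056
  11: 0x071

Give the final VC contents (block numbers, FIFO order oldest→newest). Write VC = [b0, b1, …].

VC = [5, 11]

  [0] addr=0x73 blk=7 s=1: MISS | VC []
  [1] addr=0x79 blk=7 s=1: L1-HIT | VC []
  [2] addr=0x5d blk=5 s=1: MISS | VC [7]
  [3] addr=0x7c blk=7 s=1: VC-HIT | VC [5]
  [4] addr=0x7d blk=7 s=1: L1-HIT | VC [5]
  [5] addr=0x5b blk=5 s=1: VC-HIT | VC [7]
  [6] addr=0x73 blk=7 s=1: VC-HIT | VC [5]
  [7] addr=0xb1 blk=11 s=1: MISS | VC [5, 7]
  [8] addr=0x73 blk=7 s=1: VC-HIT | VC [5, 11]
  [9] addr=0x58 blk=5 s=1: VC-HIT | VC [7, 11]
  [10] addr=0x56 blk=5 s=1: L1-HIT | VC [7, 11]
  [11] addr=0x71 blk=7 s=1: VC-HIT | VC [5, 11]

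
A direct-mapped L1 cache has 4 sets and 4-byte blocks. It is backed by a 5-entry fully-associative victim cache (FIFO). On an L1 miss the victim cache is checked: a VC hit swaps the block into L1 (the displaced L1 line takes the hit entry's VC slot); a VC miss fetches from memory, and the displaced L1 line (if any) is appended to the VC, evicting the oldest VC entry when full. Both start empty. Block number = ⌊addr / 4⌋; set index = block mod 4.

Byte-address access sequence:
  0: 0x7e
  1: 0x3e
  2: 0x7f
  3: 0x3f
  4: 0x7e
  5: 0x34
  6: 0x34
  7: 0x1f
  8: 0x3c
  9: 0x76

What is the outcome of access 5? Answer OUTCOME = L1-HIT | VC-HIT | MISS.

OUTCOME = MISS

0: 0x7e (blk 31, set 3) → MISS  vc=[]
1: 0x3e (blk 15, set 3) → MISS  vc=[31]
2: 0x7f (blk 31, set 3) → VC-HIT  vc=[15]
3: 0x3f (blk 15, set 3) → VC-HIT  vc=[31]
4: 0x7e (blk 31, set 3) → VC-HIT  vc=[15]
5: 0x34 (blk 13, set 1) → MISS  vc=[15]
6: 0x34 (blk 13, set 1) → L1-HIT  vc=[15]
7: 0x1f (blk 7, set 3) → MISS  vc=[15, 31]
8: 0x3c (blk 15, set 3) → VC-HIT  vc=[7, 31]
9: 0x76 (blk 29, set 1) → MISS  vc=[7, 31, 13]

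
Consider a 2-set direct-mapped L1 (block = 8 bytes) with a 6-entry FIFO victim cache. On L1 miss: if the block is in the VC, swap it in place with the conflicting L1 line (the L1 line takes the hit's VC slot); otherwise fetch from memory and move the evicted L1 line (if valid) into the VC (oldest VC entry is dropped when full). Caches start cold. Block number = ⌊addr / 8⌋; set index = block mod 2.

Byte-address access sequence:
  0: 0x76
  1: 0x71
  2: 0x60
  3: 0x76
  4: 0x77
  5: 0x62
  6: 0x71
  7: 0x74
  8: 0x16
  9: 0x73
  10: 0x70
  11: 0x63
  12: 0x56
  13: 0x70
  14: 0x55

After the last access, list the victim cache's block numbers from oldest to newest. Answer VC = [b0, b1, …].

VC = [14, 2, 12]

  [0] addr=0x76 blk=14 s=0: MISS | VC []
  [1] addr=0x71 blk=14 s=0: L1-HIT | VC []
  [2] addr=0x60 blk=12 s=0: MISS | VC [14]
  [3] addr=0x76 blk=14 s=0: VC-HIT | VC [12]
  [4] addr=0x77 blk=14 s=0: L1-HIT | VC [12]
  [5] addr=0x62 blk=12 s=0: VC-HIT | VC [14]
  [6] addr=0x71 blk=14 s=0: VC-HIT | VC [12]
  [7] addr=0x74 blk=14 s=0: L1-HIT | VC [12]
  [8] addr=0x16 blk=2 s=0: MISS | VC [12, 14]
  [9] addr=0x73 blk=14 s=0: VC-HIT | VC [12, 2]
  [10] addr=0x70 blk=14 s=0: L1-HIT | VC [12, 2]
  [11] addr=0x63 blk=12 s=0: VC-HIT | VC [14, 2]
  [12] addr=0x56 blk=10 s=0: MISS | VC [14, 2, 12]
  [13] addr=0x70 blk=14 s=0: VC-HIT | VC [10, 2, 12]
  [14] addr=0x55 blk=10 s=0: VC-HIT | VC [14, 2, 12]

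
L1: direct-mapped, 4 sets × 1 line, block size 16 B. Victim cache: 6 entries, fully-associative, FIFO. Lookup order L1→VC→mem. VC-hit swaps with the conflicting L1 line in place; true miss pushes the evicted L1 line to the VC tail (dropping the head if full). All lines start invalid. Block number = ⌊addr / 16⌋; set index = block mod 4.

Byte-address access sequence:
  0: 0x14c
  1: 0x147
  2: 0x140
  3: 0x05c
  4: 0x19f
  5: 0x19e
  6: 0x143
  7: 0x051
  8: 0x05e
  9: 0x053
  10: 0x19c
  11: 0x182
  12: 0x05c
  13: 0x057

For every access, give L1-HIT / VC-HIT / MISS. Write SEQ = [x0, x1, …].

SEQ = [MISS, L1-HIT, L1-HIT, MISS, MISS, L1-HIT, L1-HIT, VC-HIT, L1-HIT, L1-HIT, VC-HIT, MISS, VC-HIT, L1-HIT]

#0 0x14c→b20/s0 MISS; vc=[]
#1 0x147→b20/s0 L1-HIT; vc=[]
#2 0x140→b20/s0 L1-HIT; vc=[]
#3 0x5c→b5/s1 MISS; vc=[]
#4 0x19f→b25/s1 MISS; vc=[5]
#5 0x19e→b25/s1 L1-HIT; vc=[5]
#6 0x143→b20/s0 L1-HIT; vc=[5]
#7 0x51→b5/s1 VC-HIT; vc=[25]
#8 0x5e→b5/s1 L1-HIT; vc=[25]
#9 0x53→b5/s1 L1-HIT; vc=[25]
#10 0x19c→b25/s1 VC-HIT; vc=[5]
#11 0x182→b24/s0 MISS; vc=[5,20]
#12 0x5c→b5/s1 VC-HIT; vc=[25,20]
#13 0x57→b5/s1 L1-HIT; vc=[25,20]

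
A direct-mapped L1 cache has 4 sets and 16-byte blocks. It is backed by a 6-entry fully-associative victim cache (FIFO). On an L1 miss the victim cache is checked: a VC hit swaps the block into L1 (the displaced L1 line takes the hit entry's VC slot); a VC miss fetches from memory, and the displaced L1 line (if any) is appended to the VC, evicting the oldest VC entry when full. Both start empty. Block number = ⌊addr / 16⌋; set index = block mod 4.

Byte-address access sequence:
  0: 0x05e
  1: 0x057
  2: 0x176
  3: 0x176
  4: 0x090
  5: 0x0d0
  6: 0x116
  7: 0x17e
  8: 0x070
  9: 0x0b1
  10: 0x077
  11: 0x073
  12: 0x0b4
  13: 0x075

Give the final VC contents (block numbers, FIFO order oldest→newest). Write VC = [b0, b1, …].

VC = [5, 9, 13, 23, 11]

  [0] addr=0x5e blk=5 s=1: MISS | VC []
  [1] addr=0x57 blk=5 s=1: L1-HIT | VC []
  [2] addr=0x176 blk=23 s=3: MISS | VC []
  [3] addr=0x176 blk=23 s=3: L1-HIT | VC []
  [4] addr=0x90 blk=9 s=1: MISS | VC [5]
  [5] addr=0xd0 blk=13 s=1: MISS | VC [5, 9]
  [6] addr=0x116 blk=17 s=1: MISS | VC [5, 9, 13]
  [7] addr=0x17e blk=23 s=3: L1-HIT | VC [5, 9, 13]
  [8] addr=0x70 blk=7 s=3: MISS | VC [5, 9, 13, 23]
  [9] addr=0xb1 blk=11 s=3: MISS | VC [5, 9, 13, 23, 7]
  [10] addr=0x77 blk=7 s=3: VC-HIT | VC [5, 9, 13, 23, 11]
  [11] addr=0x73 blk=7 s=3: L1-HIT | VC [5, 9, 13, 23, 11]
  [12] addr=0xb4 blk=11 s=3: VC-HIT | VC [5, 9, 13, 23, 7]
  [13] addr=0x75 blk=7 s=3: VC-HIT | VC [5, 9, 13, 23, 11]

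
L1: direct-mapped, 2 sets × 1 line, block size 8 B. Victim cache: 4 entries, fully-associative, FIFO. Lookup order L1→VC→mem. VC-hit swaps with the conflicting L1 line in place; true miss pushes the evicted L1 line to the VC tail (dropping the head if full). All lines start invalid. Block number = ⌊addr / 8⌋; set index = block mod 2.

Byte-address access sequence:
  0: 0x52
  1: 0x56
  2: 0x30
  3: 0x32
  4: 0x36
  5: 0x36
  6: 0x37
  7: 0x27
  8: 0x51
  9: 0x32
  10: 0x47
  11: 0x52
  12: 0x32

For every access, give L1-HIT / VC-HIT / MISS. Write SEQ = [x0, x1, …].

  [0] addr=0x52 blk=10 s=0: MISS | VC []
  [1] addr=0x56 blk=10 s=0: L1-HIT | VC []
  [2] addr=0x30 blk=6 s=0: MISS | VC [10]
  [3] addr=0x32 blk=6 s=0: L1-HIT | VC [10]
  [4] addr=0x36 blk=6 s=0: L1-HIT | VC [10]
  [5] addr=0x36 blk=6 s=0: L1-HIT | VC [10]
  [6] addr=0x37 blk=6 s=0: L1-HIT | VC [10]
  [7] addr=0x27 blk=4 s=0: MISS | VC [10, 6]
  [8] addr=0x51 blk=10 s=0: VC-HIT | VC [4, 6]
  [9] addr=0x32 blk=6 s=0: VC-HIT | VC [4, 10]
  [10] addr=0x47 blk=8 s=0: MISS | VC [4, 10, 6]
  [11] addr=0x52 blk=10 s=0: VC-HIT | VC [4, 8, 6]
  [12] addr=0x32 blk=6 s=0: VC-HIT | VC [4, 8, 10]

SEQ = [MISS, L1-HIT, MISS, L1-HIT, L1-HIT, L1-HIT, L1-HIT, MISS, VC-HIT, VC-HIT, MISS, VC-HIT, VC-HIT]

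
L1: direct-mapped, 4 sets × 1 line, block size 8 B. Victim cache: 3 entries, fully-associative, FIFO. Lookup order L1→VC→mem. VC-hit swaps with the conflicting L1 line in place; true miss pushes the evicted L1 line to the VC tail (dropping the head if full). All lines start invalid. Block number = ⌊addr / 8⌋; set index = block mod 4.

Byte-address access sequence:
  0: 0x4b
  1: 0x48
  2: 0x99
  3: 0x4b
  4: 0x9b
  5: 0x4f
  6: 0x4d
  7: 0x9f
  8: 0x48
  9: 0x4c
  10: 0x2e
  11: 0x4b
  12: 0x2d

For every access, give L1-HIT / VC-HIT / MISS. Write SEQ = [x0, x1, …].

SEQ = [MISS, L1-HIT, MISS, L1-HIT, L1-HIT, L1-HIT, L1-HIT, L1-HIT, L1-HIT, L1-HIT, MISS, VC-HIT, VC-HIT]

#0 0x4b→b9/s1 MISS; vc=[]
#1 0x48→b9/s1 L1-HIT; vc=[]
#2 0x99→b19/s3 MISS; vc=[]
#3 0x4b→b9/s1 L1-HIT; vc=[]
#4 0x9b→b19/s3 L1-HIT; vc=[]
#5 0x4f→b9/s1 L1-HIT; vc=[]
#6 0x4d→b9/s1 L1-HIT; vc=[]
#7 0x9f→b19/s3 L1-HIT; vc=[]
#8 0x48→b9/s1 L1-HIT; vc=[]
#9 0x4c→b9/s1 L1-HIT; vc=[]
#10 0x2e→b5/s1 MISS; vc=[9]
#11 0x4b→b9/s1 VC-HIT; vc=[5]
#12 0x2d→b5/s1 VC-HIT; vc=[9]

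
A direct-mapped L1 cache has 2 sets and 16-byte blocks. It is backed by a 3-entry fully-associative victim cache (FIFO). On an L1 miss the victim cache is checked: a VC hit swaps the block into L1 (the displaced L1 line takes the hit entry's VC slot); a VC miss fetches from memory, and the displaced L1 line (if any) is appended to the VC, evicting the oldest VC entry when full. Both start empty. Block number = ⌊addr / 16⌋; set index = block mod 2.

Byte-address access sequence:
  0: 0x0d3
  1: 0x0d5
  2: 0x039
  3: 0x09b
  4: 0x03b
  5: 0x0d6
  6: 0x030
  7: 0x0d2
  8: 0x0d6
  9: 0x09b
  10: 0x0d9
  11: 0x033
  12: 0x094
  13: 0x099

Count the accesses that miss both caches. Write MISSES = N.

MISSES = 3

0: 0xd3 (blk 13, set 1) → MISS  vc=[]
1: 0xd5 (blk 13, set 1) → L1-HIT  vc=[]
2: 0x39 (blk 3, set 1) → MISS  vc=[13]
3: 0x9b (blk 9, set 1) → MISS  vc=[13, 3]
4: 0x3b (blk 3, set 1) → VC-HIT  vc=[13, 9]
5: 0xd6 (blk 13, set 1) → VC-HIT  vc=[3, 9]
6: 0x30 (blk 3, set 1) → VC-HIT  vc=[13, 9]
7: 0xd2 (blk 13, set 1) → VC-HIT  vc=[3, 9]
8: 0xd6 (blk 13, set 1) → L1-HIT  vc=[3, 9]
9: 0x9b (blk 9, set 1) → VC-HIT  vc=[3, 13]
10: 0xd9 (blk 13, set 1) → VC-HIT  vc=[3, 9]
11: 0x33 (blk 3, set 1) → VC-HIT  vc=[13, 9]
12: 0x94 (blk 9, set 1) → VC-HIT  vc=[13, 3]
13: 0x99 (blk 9, set 1) → L1-HIT  vc=[13, 3]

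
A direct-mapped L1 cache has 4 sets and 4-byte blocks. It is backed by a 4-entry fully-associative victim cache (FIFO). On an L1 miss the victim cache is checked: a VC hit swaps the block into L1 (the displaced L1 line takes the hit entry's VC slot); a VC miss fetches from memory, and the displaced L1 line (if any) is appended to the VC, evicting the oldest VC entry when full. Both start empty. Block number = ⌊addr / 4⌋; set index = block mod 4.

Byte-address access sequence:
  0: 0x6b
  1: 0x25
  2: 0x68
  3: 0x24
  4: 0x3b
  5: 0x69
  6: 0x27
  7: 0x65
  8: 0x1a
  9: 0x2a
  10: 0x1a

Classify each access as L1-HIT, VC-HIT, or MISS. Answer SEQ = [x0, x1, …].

#0 0x6b→b26/s2 MISS; vc=[]
#1 0x25→b9/s1 MISS; vc=[]
#2 0x68→b26/s2 L1-HIT; vc=[]
#3 0x24→b9/s1 L1-HIT; vc=[]
#4 0x3b→b14/s2 MISS; vc=[26]
#5 0x69→b26/s2 VC-HIT; vc=[14]
#6 0x27→b9/s1 L1-HIT; vc=[14]
#7 0x65→b25/s1 MISS; vc=[14,9]
#8 0x1a→b6/s2 MISS; vc=[14,9,26]
#9 0x2a→b10/s2 MISS; vc=[14,9,26,6]
#10 0x1a→b6/s2 VC-HIT; vc=[14,9,26,10]

SEQ = [MISS, MISS, L1-HIT, L1-HIT, MISS, VC-HIT, L1-HIT, MISS, MISS, MISS, VC-HIT]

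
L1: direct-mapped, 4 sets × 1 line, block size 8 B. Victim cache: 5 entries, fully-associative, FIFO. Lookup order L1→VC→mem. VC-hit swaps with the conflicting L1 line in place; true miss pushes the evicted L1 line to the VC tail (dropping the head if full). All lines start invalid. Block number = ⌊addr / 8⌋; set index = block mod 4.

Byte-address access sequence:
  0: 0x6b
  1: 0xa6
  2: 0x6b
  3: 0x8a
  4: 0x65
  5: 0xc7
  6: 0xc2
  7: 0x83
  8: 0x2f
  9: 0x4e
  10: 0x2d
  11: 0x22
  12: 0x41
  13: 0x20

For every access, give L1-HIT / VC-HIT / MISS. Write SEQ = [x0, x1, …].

#0 0x6b→b13/s1 MISS; vc=[]
#1 0xa6→b20/s0 MISS; vc=[]
#2 0x6b→b13/s1 L1-HIT; vc=[]
#3 0x8a→b17/s1 MISS; vc=[13]
#4 0x65→b12/s0 MISS; vc=[13,20]
#5 0xc7→b24/s0 MISS; vc=[13,20,12]
#6 0xc2→b24/s0 L1-HIT; vc=[13,20,12]
#7 0x83→b16/s0 MISS; vc=[13,20,12,24]
#8 0x2f→b5/s1 MISS; vc=[13,20,12,24,17]
#9 0x4e→b9/s1 MISS; vc=[20,12,24,17,5]
#10 0x2d→b5/s1 VC-HIT; vc=[20,12,24,17,9]
#11 0x22→b4/s0 MISS; vc=[12,24,17,9,16]
#12 0x41→b8/s0 MISS; vc=[24,17,9,16,4]
#13 0x20→b4/s0 VC-HIT; vc=[24,17,9,16,8]

SEQ = [MISS, MISS, L1-HIT, MISS, MISS, MISS, L1-HIT, MISS, MISS, MISS, VC-HIT, MISS, MISS, VC-HIT]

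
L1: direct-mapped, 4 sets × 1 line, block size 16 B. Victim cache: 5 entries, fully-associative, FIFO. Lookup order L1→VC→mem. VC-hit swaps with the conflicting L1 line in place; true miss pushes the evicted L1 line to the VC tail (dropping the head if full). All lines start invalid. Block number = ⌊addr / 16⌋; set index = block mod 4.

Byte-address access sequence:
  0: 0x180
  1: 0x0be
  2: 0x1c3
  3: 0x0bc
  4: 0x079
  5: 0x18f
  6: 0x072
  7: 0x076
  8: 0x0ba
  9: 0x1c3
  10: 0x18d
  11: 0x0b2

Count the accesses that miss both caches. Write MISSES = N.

  [0] addr=0x180 blk=24 s=0: MISS | VC []
  [1] addr=0xbe blk=11 s=3: MISS | VC []
  [2] addr=0x1c3 blk=28 s=0: MISS | VC [24]
  [3] addr=0xbc blk=11 s=3: L1-HIT | VC [24]
  [4] addr=0x79 blk=7 s=3: MISS | VC [24, 11]
  [5] addr=0x18f blk=24 s=0: VC-HIT | VC [28, 11]
  [6] addr=0x72 blk=7 s=3: L1-HIT | VC [28, 11]
  [7] addr=0x76 blk=7 s=3: L1-HIT | VC [28, 11]
  [8] addr=0xba blk=11 s=3: VC-HIT | VC [28, 7]
  [9] addr=0x1c3 blk=28 s=0: VC-HIT | VC [24, 7]
  [10] addr=0x18d blk=24 s=0: VC-HIT | VC [28, 7]
  [11] addr=0xb2 blk=11 s=3: L1-HIT | VC [28, 7]

MISSES = 4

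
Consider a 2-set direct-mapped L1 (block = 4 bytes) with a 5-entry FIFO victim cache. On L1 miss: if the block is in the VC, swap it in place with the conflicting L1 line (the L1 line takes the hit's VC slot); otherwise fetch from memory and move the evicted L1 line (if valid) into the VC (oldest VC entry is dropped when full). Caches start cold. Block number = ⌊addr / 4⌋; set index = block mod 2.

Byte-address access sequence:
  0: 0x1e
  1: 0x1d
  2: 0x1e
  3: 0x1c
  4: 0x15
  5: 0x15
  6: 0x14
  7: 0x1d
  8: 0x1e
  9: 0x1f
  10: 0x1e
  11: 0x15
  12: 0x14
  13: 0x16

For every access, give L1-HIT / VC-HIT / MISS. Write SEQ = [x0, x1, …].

SEQ = [MISS, L1-HIT, L1-HIT, L1-HIT, MISS, L1-HIT, L1-HIT, VC-HIT, L1-HIT, L1-HIT, L1-HIT, VC-HIT, L1-HIT, L1-HIT]

  [0] addr=0x1e blk=7 s=1: MISS | VC []
  [1] addr=0x1d blk=7 s=1: L1-HIT | VC []
  [2] addr=0x1e blk=7 s=1: L1-HIT | VC []
  [3] addr=0x1c blk=7 s=1: L1-HIT | VC []
  [4] addr=0x15 blk=5 s=1: MISS | VC [7]
  [5] addr=0x15 blk=5 s=1: L1-HIT | VC [7]
  [6] addr=0x14 blk=5 s=1: L1-HIT | VC [7]
  [7] addr=0x1d blk=7 s=1: VC-HIT | VC [5]
  [8] addr=0x1e blk=7 s=1: L1-HIT | VC [5]
  [9] addr=0x1f blk=7 s=1: L1-HIT | VC [5]
  [10] addr=0x1e blk=7 s=1: L1-HIT | VC [5]
  [11] addr=0x15 blk=5 s=1: VC-HIT | VC [7]
  [12] addr=0x14 blk=5 s=1: L1-HIT | VC [7]
  [13] addr=0x16 blk=5 s=1: L1-HIT | VC [7]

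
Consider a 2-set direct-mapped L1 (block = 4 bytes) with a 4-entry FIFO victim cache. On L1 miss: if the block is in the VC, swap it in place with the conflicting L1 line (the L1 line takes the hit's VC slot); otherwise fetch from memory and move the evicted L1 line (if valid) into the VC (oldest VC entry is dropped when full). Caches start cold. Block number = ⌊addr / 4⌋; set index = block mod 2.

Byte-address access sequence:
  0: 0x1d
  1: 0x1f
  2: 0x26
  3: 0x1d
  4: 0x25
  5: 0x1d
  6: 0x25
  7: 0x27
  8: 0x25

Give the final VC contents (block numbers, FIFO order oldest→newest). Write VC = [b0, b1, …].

VC = [7]

0: 0x1d (blk 7, set 1) → MISS  vc=[]
1: 0x1f (blk 7, set 1) → L1-HIT  vc=[]
2: 0x26 (blk 9, set 1) → MISS  vc=[7]
3: 0x1d (blk 7, set 1) → VC-HIT  vc=[9]
4: 0x25 (blk 9, set 1) → VC-HIT  vc=[7]
5: 0x1d (blk 7, set 1) → VC-HIT  vc=[9]
6: 0x25 (blk 9, set 1) → VC-HIT  vc=[7]
7: 0x27 (blk 9, set 1) → L1-HIT  vc=[7]
8: 0x25 (blk 9, set 1) → L1-HIT  vc=[7]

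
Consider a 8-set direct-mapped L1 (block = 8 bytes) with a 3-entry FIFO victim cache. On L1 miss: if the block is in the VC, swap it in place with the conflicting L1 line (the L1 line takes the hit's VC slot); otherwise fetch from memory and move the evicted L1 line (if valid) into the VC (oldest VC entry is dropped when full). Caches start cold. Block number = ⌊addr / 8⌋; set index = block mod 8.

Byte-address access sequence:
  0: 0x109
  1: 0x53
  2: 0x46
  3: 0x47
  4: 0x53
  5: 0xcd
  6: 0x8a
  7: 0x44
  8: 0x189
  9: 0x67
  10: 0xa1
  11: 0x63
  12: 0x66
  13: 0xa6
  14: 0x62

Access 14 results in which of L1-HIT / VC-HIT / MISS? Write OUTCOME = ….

0: 0x109 (blk 33, set 1) → MISS  vc=[]
1: 0x53 (blk 10, set 2) → MISS  vc=[]
2: 0x46 (blk 8, set 0) → MISS  vc=[]
3: 0x47 (blk 8, set 0) → L1-HIT  vc=[]
4: 0x53 (blk 10, set 2) → L1-HIT  vc=[]
5: 0xcd (blk 25, set 1) → MISS  vc=[33]
6: 0x8a (blk 17, set 1) → MISS  vc=[33, 25]
7: 0x44 (blk 8, set 0) → L1-HIT  vc=[33, 25]
8: 0x189 (blk 49, set 1) → MISS  vc=[33, 25, 17]
9: 0x67 (blk 12, set 4) → MISS  vc=[33, 25, 17]
10: 0xa1 (blk 20, set 4) → MISS  vc=[25, 17, 12]
11: 0x63 (blk 12, set 4) → VC-HIT  vc=[25, 17, 20]
12: 0x66 (blk 12, set 4) → L1-HIT  vc=[25, 17, 20]
13: 0xa6 (blk 20, set 4) → VC-HIT  vc=[25, 17, 12]
14: 0x62 (blk 12, set 4) → VC-HIT  vc=[25, 17, 20]

OUTCOME = VC-HIT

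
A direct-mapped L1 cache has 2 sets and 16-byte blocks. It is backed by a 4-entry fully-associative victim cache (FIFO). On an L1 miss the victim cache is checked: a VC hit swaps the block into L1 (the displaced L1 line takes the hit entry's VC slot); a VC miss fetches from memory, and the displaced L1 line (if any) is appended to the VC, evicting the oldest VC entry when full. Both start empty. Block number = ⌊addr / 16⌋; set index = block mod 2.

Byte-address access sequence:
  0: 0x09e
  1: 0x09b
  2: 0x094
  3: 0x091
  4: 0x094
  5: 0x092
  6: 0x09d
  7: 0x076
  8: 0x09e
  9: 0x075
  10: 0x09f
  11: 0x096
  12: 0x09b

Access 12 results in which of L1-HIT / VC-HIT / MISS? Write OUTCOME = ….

OUTCOME = L1-HIT

0: 0x9e (blk 9, set 1) → MISS  vc=[]
1: 0x9b (blk 9, set 1) → L1-HIT  vc=[]
2: 0x94 (blk 9, set 1) → L1-HIT  vc=[]
3: 0x91 (blk 9, set 1) → L1-HIT  vc=[]
4: 0x94 (blk 9, set 1) → L1-HIT  vc=[]
5: 0x92 (blk 9, set 1) → L1-HIT  vc=[]
6: 0x9d (blk 9, set 1) → L1-HIT  vc=[]
7: 0x76 (blk 7, set 1) → MISS  vc=[9]
8: 0x9e (blk 9, set 1) → VC-HIT  vc=[7]
9: 0x75 (blk 7, set 1) → VC-HIT  vc=[9]
10: 0x9f (blk 9, set 1) → VC-HIT  vc=[7]
11: 0x96 (blk 9, set 1) → L1-HIT  vc=[7]
12: 0x9b (blk 9, set 1) → L1-HIT  vc=[7]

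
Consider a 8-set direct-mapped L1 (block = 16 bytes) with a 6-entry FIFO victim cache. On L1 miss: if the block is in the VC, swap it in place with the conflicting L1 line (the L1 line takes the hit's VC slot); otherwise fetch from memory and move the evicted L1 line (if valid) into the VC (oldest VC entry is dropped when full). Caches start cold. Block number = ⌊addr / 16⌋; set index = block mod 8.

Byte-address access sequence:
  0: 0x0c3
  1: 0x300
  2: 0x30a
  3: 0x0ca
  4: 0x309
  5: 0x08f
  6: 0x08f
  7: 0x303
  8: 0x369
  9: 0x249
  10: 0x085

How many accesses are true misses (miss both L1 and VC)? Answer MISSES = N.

MISSES = 5

  [0] addr=0xc3 blk=12 s=4: MISS | VC []
  [1] addr=0x300 blk=48 s=0: MISS | VC []
  [2] addr=0x30a blk=48 s=0: L1-HIT | VC []
  [3] addr=0xca blk=12 s=4: L1-HIT | VC []
  [4] addr=0x309 blk=48 s=0: L1-HIT | VC []
  [5] addr=0x8f blk=8 s=0: MISS | VC [48]
  [6] addr=0x8f blk=8 s=0: L1-HIT | VC [48]
  [7] addr=0x303 blk=48 s=0: VC-HIT | VC [8]
  [8] addr=0x369 blk=54 s=6: MISS | VC [8]
  [9] addr=0x249 blk=36 s=4: MISS | VC [8, 12]
  [10] addr=0x85 blk=8 s=0: VC-HIT | VC [48, 12]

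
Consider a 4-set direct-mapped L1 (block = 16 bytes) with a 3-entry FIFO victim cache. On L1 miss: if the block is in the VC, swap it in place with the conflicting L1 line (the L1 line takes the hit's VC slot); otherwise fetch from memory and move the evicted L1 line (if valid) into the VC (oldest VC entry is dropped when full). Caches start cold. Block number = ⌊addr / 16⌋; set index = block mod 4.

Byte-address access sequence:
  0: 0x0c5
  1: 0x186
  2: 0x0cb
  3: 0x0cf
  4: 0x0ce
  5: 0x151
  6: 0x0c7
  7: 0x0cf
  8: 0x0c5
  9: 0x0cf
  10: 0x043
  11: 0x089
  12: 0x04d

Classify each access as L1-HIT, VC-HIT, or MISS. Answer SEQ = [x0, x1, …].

SEQ = [MISS, MISS, VC-HIT, L1-HIT, L1-HIT, MISS, L1-HIT, L1-HIT, L1-HIT, L1-HIT, MISS, MISS, VC-HIT]

  [0] addr=0xc5 blk=12 s=0: MISS | VC []
  [1] addr=0x186 blk=24 s=0: MISS | VC [12]
  [2] addr=0xcb blk=12 s=0: VC-HIT | VC [24]
  [3] addr=0xcf blk=12 s=0: L1-HIT | VC [24]
  [4] addr=0xce blk=12 s=0: L1-HIT | VC [24]
  [5] addr=0x151 blk=21 s=1: MISS | VC [24]
  [6] addr=0xc7 blk=12 s=0: L1-HIT | VC [24]
  [7] addr=0xcf blk=12 s=0: L1-HIT | VC [24]
  [8] addr=0xc5 blk=12 s=0: L1-HIT | VC [24]
  [9] addr=0xcf blk=12 s=0: L1-HIT | VC [24]
  [10] addr=0x43 blk=4 s=0: MISS | VC [24, 12]
  [11] addr=0x89 blk=8 s=0: MISS | VC [24, 12, 4]
  [12] addr=0x4d blk=4 s=0: VC-HIT | VC [24, 12, 8]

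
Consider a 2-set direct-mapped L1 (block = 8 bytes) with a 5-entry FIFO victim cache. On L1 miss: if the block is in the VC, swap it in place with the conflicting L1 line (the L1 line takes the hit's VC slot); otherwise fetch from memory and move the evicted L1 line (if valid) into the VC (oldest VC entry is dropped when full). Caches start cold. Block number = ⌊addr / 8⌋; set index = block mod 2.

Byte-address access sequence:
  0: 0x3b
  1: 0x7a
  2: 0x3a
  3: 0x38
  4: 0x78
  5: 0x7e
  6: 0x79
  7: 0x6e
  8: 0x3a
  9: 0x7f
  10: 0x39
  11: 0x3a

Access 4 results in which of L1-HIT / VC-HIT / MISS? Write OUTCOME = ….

  [0] addr=0x3b blk=7 s=1: MISS | VC []
  [1] addr=0x7a blk=15 s=1: MISS | VC [7]
  [2] addr=0x3a blk=7 s=1: VC-HIT | VC [15]
  [3] addr=0x38 blk=7 s=1: L1-HIT | VC [15]
  [4] addr=0x78 blk=15 s=1: VC-HIT | VC [7]
  [5] addr=0x7e blk=15 s=1: L1-HIT | VC [7]
  [6] addr=0x79 blk=15 s=1: L1-HIT | VC [7]
  [7] addr=0x6e blk=13 s=1: MISS | VC [7, 15]
  [8] addr=0x3a blk=7 s=1: VC-HIT | VC [13, 15]
  [9] addr=0x7f blk=15 s=1: VC-HIT | VC [13, 7]
  [10] addr=0x39 blk=7 s=1: VC-HIT | VC [13, 15]
  [11] addr=0x3a blk=7 s=1: L1-HIT | VC [13, 15]

OUTCOME = VC-HIT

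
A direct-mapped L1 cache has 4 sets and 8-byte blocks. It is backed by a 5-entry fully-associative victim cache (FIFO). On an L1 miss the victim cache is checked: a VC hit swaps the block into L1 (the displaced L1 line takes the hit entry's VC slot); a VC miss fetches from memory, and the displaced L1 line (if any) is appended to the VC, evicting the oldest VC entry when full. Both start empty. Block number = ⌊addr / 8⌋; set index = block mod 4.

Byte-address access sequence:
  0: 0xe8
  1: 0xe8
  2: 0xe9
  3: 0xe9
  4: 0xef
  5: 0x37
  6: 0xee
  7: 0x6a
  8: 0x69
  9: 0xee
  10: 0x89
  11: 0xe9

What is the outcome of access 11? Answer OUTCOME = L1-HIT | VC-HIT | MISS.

  [0] addr=0xe8 blk=29 s=1: MISS | VC []
  [1] addr=0xe8 blk=29 s=1: L1-HIT | VC []
  [2] addr=0xe9 blk=29 s=1: L1-HIT | VC []
  [3] addr=0xe9 blk=29 s=1: L1-HIT | VC []
  [4] addr=0xef blk=29 s=1: L1-HIT | VC []
  [5] addr=0x37 blk=6 s=2: MISS | VC []
  [6] addr=0xee blk=29 s=1: L1-HIT | VC []
  [7] addr=0x6a blk=13 s=1: MISS | VC [29]
  [8] addr=0x69 blk=13 s=1: L1-HIT | VC [29]
  [9] addr=0xee blk=29 s=1: VC-HIT | VC [13]
  [10] addr=0x89 blk=17 s=1: MISS | VC [13, 29]
  [11] addr=0xe9 blk=29 s=1: VC-HIT | VC [13, 17]

OUTCOME = VC-HIT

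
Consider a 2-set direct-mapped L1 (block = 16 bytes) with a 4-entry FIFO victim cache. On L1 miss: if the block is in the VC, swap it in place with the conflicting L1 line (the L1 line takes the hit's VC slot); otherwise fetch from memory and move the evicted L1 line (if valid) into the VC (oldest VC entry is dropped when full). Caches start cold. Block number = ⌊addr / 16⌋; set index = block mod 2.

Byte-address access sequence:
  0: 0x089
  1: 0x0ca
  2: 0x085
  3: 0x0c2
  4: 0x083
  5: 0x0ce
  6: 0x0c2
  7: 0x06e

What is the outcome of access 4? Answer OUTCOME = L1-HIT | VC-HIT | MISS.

  [0] addr=0x89 blk=8 s=0: MISS | VC []
  [1] addr=0xca blk=12 s=0: MISS | VC [8]
  [2] addr=0x85 blk=8 s=0: VC-HIT | VC [12]
  [3] addr=0xc2 blk=12 s=0: VC-HIT | VC [8]
  [4] addr=0x83 blk=8 s=0: VC-HIT | VC [12]
  [5] addr=0xce blk=12 s=0: VC-HIT | VC [8]
  [6] addr=0xc2 blk=12 s=0: L1-HIT | VC [8]
  [7] addr=0x6e blk=6 s=0: MISS | VC [8, 12]

OUTCOME = VC-HIT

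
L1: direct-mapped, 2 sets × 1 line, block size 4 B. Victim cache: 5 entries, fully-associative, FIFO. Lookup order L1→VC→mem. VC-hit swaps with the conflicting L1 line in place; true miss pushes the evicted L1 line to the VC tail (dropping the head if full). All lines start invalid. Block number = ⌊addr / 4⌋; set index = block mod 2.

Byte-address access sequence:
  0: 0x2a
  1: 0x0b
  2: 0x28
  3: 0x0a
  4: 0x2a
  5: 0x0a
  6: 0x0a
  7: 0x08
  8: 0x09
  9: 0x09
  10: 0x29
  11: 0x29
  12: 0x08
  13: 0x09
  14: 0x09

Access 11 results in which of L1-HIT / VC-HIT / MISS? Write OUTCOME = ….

OUTCOME = L1-HIT

0: 0x2a (blk 10, set 0) → MISS  vc=[]
1: 0xb (blk 2, set 0) → MISS  vc=[10]
2: 0x28 (blk 10, set 0) → VC-HIT  vc=[2]
3: 0xa (blk 2, set 0) → VC-HIT  vc=[10]
4: 0x2a (blk 10, set 0) → VC-HIT  vc=[2]
5: 0xa (blk 2, set 0) → VC-HIT  vc=[10]
6: 0xa (blk 2, set 0) → L1-HIT  vc=[10]
7: 0x8 (blk 2, set 0) → L1-HIT  vc=[10]
8: 0x9 (blk 2, set 0) → L1-HIT  vc=[10]
9: 0x9 (blk 2, set 0) → L1-HIT  vc=[10]
10: 0x29 (blk 10, set 0) → VC-HIT  vc=[2]
11: 0x29 (blk 10, set 0) → L1-HIT  vc=[2]
12: 0x8 (blk 2, set 0) → VC-HIT  vc=[10]
13: 0x9 (blk 2, set 0) → L1-HIT  vc=[10]
14: 0x9 (blk 2, set 0) → L1-HIT  vc=[10]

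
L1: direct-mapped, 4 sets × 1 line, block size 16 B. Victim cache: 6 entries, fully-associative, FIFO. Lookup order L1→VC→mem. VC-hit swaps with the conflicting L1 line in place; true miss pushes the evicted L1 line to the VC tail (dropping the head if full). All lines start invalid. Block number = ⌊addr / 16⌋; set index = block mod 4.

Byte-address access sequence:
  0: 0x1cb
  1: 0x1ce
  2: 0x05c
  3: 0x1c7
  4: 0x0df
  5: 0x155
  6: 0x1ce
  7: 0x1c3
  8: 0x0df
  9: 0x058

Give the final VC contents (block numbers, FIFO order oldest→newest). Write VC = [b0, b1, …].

  [0] addr=0x1cb blk=28 s=0: MISS | VC []
  [1] addr=0x1ce blk=28 s=0: L1-HIT | VC []
  [2] addr=0x5c blk=5 s=1: MISS | VC []
  [3] addr=0x1c7 blk=28 s=0: L1-HIT | VC []
  [4] addr=0xdf blk=13 s=1: MISS | VC [5]
  [5] addr=0x155 blk=21 s=1: MISS | VC [5, 13]
  [6] addr=0x1ce blk=28 s=0: L1-HIT | VC [5, 13]
  [7] addr=0x1c3 blk=28 s=0: L1-HIT | VC [5, 13]
  [8] addr=0xdf blk=13 s=1: VC-HIT | VC [5, 21]
  [9] addr=0x58 blk=5 s=1: VC-HIT | VC [13, 21]

VC = [13, 21]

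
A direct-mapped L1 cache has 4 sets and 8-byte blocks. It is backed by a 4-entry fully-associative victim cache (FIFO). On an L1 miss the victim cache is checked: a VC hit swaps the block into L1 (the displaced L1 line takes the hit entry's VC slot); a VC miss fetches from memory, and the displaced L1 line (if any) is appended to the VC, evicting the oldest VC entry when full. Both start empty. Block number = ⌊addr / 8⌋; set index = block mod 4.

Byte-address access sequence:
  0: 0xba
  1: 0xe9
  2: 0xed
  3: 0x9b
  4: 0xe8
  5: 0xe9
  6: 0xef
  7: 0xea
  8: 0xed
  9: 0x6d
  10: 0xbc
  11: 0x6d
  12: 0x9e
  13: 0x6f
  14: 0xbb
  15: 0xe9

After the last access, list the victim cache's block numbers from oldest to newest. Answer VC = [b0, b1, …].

VC = [19, 13]

0: 0xba (blk 23, set 3) → MISS  vc=[]
1: 0xe9 (blk 29, set 1) → MISS  vc=[]
2: 0xed (blk 29, set 1) → L1-HIT  vc=[]
3: 0x9b (blk 19, set 3) → MISS  vc=[23]
4: 0xe8 (blk 29, set 1) → L1-HIT  vc=[23]
5: 0xe9 (blk 29, set 1) → L1-HIT  vc=[23]
6: 0xef (blk 29, set 1) → L1-HIT  vc=[23]
7: 0xea (blk 29, set 1) → L1-HIT  vc=[23]
8: 0xed (blk 29, set 1) → L1-HIT  vc=[23]
9: 0x6d (blk 13, set 1) → MISS  vc=[23, 29]
10: 0xbc (blk 23, set 3) → VC-HIT  vc=[19, 29]
11: 0x6d (blk 13, set 1) → L1-HIT  vc=[19, 29]
12: 0x9e (blk 19, set 3) → VC-HIT  vc=[23, 29]
13: 0x6f (blk 13, set 1) → L1-HIT  vc=[23, 29]
14: 0xbb (blk 23, set 3) → VC-HIT  vc=[19, 29]
15: 0xe9 (blk 29, set 1) → VC-HIT  vc=[19, 13]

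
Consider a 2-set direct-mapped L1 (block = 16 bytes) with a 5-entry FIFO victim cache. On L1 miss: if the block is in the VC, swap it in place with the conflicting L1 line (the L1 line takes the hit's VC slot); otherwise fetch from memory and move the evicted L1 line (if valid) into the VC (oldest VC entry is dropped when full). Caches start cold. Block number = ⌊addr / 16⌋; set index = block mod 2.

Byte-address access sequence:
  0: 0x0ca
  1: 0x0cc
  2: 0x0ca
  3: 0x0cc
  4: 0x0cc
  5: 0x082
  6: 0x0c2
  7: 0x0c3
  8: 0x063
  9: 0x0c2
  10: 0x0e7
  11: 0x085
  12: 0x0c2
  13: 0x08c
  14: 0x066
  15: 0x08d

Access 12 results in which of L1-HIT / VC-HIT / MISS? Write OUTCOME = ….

OUTCOME = VC-HIT

0: 0xca (blk 12, set 0) → MISS  vc=[]
1: 0xcc (blk 12, set 0) → L1-HIT  vc=[]
2: 0xca (blk 12, set 0) → L1-HIT  vc=[]
3: 0xcc (blk 12, set 0) → L1-HIT  vc=[]
4: 0xcc (blk 12, set 0) → L1-HIT  vc=[]
5: 0x82 (blk 8, set 0) → MISS  vc=[12]
6: 0xc2 (blk 12, set 0) → VC-HIT  vc=[8]
7: 0xc3 (blk 12, set 0) → L1-HIT  vc=[8]
8: 0x63 (blk 6, set 0) → MISS  vc=[8, 12]
9: 0xc2 (blk 12, set 0) → VC-HIT  vc=[8, 6]
10: 0xe7 (blk 14, set 0) → MISS  vc=[8, 6, 12]
11: 0x85 (blk 8, set 0) → VC-HIT  vc=[14, 6, 12]
12: 0xc2 (blk 12, set 0) → VC-HIT  vc=[14, 6, 8]
13: 0x8c (blk 8, set 0) → VC-HIT  vc=[14, 6, 12]
14: 0x66 (blk 6, set 0) → VC-HIT  vc=[14, 8, 12]
15: 0x8d (blk 8, set 0) → VC-HIT  vc=[14, 6, 12]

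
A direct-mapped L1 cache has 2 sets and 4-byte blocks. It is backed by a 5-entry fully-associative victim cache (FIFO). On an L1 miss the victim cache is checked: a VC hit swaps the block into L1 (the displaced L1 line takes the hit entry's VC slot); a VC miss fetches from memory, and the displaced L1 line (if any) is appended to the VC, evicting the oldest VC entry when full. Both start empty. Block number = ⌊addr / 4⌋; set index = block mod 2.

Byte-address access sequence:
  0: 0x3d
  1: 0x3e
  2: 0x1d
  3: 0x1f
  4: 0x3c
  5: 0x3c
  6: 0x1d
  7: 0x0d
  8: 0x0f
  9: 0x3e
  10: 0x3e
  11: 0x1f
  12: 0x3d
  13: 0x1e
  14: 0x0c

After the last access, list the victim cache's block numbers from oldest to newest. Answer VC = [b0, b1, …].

#0 0x3d→b15/s1 MISS; vc=[]
#1 0x3e→b15/s1 L1-HIT; vc=[]
#2 0x1d→b7/s1 MISS; vc=[15]
#3 0x1f→b7/s1 L1-HIT; vc=[15]
#4 0x3c→b15/s1 VC-HIT; vc=[7]
#5 0x3c→b15/s1 L1-HIT; vc=[7]
#6 0x1d→b7/s1 VC-HIT; vc=[15]
#7 0xd→b3/s1 MISS; vc=[15,7]
#8 0xf→b3/s1 L1-HIT; vc=[15,7]
#9 0x3e→b15/s1 VC-HIT; vc=[3,7]
#10 0x3e→b15/s1 L1-HIT; vc=[3,7]
#11 0x1f→b7/s1 VC-HIT; vc=[3,15]
#12 0x3d→b15/s1 VC-HIT; vc=[3,7]
#13 0x1e→b7/s1 VC-HIT; vc=[3,15]
#14 0xc→b3/s1 VC-HIT; vc=[7,15]

VC = [7, 15]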